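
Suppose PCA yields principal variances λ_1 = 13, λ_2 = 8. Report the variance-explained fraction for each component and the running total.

Step 1 — total variance = trace(Sigma) = Σ λ_i = 13 + 8 = 21.

Step 2 — fraction explained by component i = λ_i / Σ λ:
  PC1: 13/21 = 0.619
  PC2: 8/21 = 0.381

Step 3 — cumulative fraction after k components = (λ_1 + ... + λ_k) / Σ λ:
  k = 1: 13/21 = 0.619
  k = 2: (13 + 8)/21 = 21/21 = 1

Summary (fraction, with percent):

explained: PC1 0.619 (61.9%), PC2 0.381 (38.1%);  cumulative: 0.619, 1


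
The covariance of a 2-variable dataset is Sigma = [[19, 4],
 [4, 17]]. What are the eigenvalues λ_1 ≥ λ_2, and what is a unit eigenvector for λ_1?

Step 1 — characteristic polynomial of 2×2 Sigma:
  det(Sigma - λI) = λ² - trace · λ + det = 0.
  trace = 19 + 17 = 36, det = 19·17 - (4)² = 307.
Step 2 — discriminant:
  Δ = trace² - 4·det = 1296 - 1228 = 68.
Step 3 — eigenvalues:
  λ = (trace ± √Δ)/2 = (36 ± 8.2462)/2,
  λ_1 = 22.1231,  λ_2 = 13.8769.

Step 4 — unit eigenvector for λ_1: solve (Sigma - λ_1 I)v = 0. First row:
  (19 - 22.1231)·v_x + (4)·v_y = 0, i.e. (-3.1231)·v_x + (4)·v_y = 0,
  so v ∝ (b, λ_1 - a) = (4, 3.1231) = u.
  ||u|| = √((4)² + (3.1231)²) = √(25.7538) ≈ 5.0748,
  v_1 = u/||u|| ≈ (0.7882, 0.6154) (||v_1|| = 1).

λ_1 = 22.1231,  λ_2 = 13.8769;  v_1 ≈ (0.7882, 0.6154)


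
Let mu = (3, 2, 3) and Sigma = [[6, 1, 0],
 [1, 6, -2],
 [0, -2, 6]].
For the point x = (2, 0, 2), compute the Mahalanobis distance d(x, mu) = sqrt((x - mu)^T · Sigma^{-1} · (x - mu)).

Step 1 — centre the observation: (x - mu) = (-1, -2, -1).

Step 2 — invert Sigma (cofactor / det for 3×3, or solve directly):
  Sigma^{-1} = [[0.172, -0.0323, -0.0108],
 [-0.0323, 0.1935, 0.0645],
 [-0.0108, 0.0645, 0.1882]].

Step 3 — form the quadratic (x - mu)^T · Sigma^{-1} · (x - mu):
  Sigma^{-1} · (x - mu) = (-0.0968, -0.4194, -0.3065).
  (x - mu)^T · [Sigma^{-1} · (x - mu)] = (-1)·(-0.0968) + (-2)·(-0.4194) + (-1)·(-0.3065) = 1.2419.

Step 4 — take square root: d = √(1.2419) ≈ 1.1144.

d(x, mu) = √(1.2419) ≈ 1.1144


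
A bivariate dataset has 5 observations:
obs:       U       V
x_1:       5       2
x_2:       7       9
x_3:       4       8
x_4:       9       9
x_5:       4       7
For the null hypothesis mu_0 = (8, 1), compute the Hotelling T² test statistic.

Step 1 — sample mean vector:
  mean(U) = (5 + 7 + 4 + 9 + 4) / 5 = 29/5 = 5.8
  mean(V) = (2 + 9 + 8 + 9 + 7) / 5 = 35/5 = 7
  x̄ = (5.8, 7),  deviation x̄ - mu_0 = (5.8, 7) - (8, 1) = (-2.2, 6).

Step 2 — sample covariance matrix, S[i,j] = (1/(n-1)) · Σ_k (x_{k,i} - mean_i) · (x_{k,j} - mean_j), divisor n-1 = 4:
  S[U,U] = ((-0.8)·(-0.8) + (1.2)·(1.2) + (-1.8)·(-1.8) + (3.2)·(3.2) + (-1.8)·(-1.8)) / 4 = 18.8/4 = 4.7
  S[U,V] = ((-0.8)·(-5) + (1.2)·(2) + (-1.8)·(1) + (3.2)·(2) + (-1.8)·(0)) / 4 = 11/4 = 2.75
  S[V,V] = ((-5)·(-5) + (2)·(2) + (1)·(1) + (2)·(2) + (0)·(0)) / 4 = 34/4 = 8.5
  S = [[4.7, 2.75],
 [2.75, 8.5]].

Step 3 — invert S. det(S) = 4.7·8.5 - (2.75)² = 32.3875.
  S^{-1} = (1/det) · [[d, -b], [-b, a]] = [[0.2624, -0.0849],
 [-0.0849, 0.1451]].

Step 4 — quadratic form (x̄ - mu_0)^T · S^{-1} · (x̄ - mu_0):
  S^{-1} · (x̄ - mu_0) = (-1.0868, 1.0575),
  (x̄ - mu_0)^T · [...] = (-2.2)·(-1.0868) + (6)·(1.0575) = 8.7361.

Step 5 — scale by n: T² = 5 · 8.7361 = 43.6804.

T² ≈ 43.6804


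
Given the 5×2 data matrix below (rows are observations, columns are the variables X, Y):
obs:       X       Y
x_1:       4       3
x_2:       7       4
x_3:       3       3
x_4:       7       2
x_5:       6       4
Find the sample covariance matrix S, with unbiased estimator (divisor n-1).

Step 1 — column means:
  mean(X) = (4 + 7 + 3 + 7 + 6) / 5 = 27/5 = 5.4
  mean(Y) = (3 + 4 + 3 + 2 + 4) / 5 = 16/5 = 3.2

Step 2 — sample covariance S[i,j] = (1/(n-1)) · Σ_k (x_{k,i} - mean_i) · (x_{k,j} - mean_j), with n-1 = 4.
  S[X,X] = ((-1.4)·(-1.4) + (1.6)·(1.6) + (-2.4)·(-2.4) + (1.6)·(1.6) + (0.6)·(0.6)) / 4 = 13.2/4 = 3.3
  S[X,Y] = ((-1.4)·(-0.2) + (1.6)·(0.8) + (-2.4)·(-0.2) + (1.6)·(-1.2) + (0.6)·(0.8)) / 4 = 0.6/4 = 0.15
  S[Y,Y] = ((-0.2)·(-0.2) + (0.8)·(0.8) + (-0.2)·(-0.2) + (-1.2)·(-1.2) + (0.8)·(0.8)) / 4 = 2.8/4 = 0.7

S is symmetric (S[j,i] = S[i,j]). Assembling:

S = [[3.3, 0.15],
 [0.15, 0.7]]


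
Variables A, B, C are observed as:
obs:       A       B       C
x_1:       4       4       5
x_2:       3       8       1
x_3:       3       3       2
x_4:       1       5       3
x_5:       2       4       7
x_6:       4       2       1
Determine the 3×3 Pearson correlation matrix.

Step 1 — column means:
  mean(A) = (4 + 3 + 3 + 1 + 2 + 4) / 6 = 17/6 = 2.8333
  mean(B) = (4 + 8 + 3 + 5 + 4 + 2) / 6 = 26/6 = 4.3333
  mean(C) = (5 + 1 + 2 + 3 + 7 + 1) / 6 = 19/6 = 3.1667

Step 2 — sample variances and covariances s[i,j] = (1/(n-1)) · Σ_k (x_{k,i} - mean_i) · (x_{k,j} - mean_j), with n-1 = 5:
  s[A,A] = ((1.1667)·(1.1667) + (0.1667)·(0.1667) + (0.1667)·(0.1667) + (-1.8333)·(-1.8333) + (-0.8333)·(-0.8333) + (1.1667)·(1.1667)) / 5 = 6.8333/5 = 1.3667
  s[A,B] = ((1.1667)·(-0.3333) + (0.1667)·(3.6667) + (0.1667)·(-1.3333) + (-1.8333)·(0.6667) + (-0.8333)·(-0.3333) + (1.1667)·(-2.3333)) / 5 = -3.6667/5 = -0.7333
  s[A,C] = ((1.1667)·(1.8333) + (0.1667)·(-2.1667) + (0.1667)·(-1.1667) + (-1.8333)·(-0.1667) + (-0.8333)·(3.8333) + (1.1667)·(-2.1667)) / 5 = -3.8333/5 = -0.7667
  s[B,B] = ((-0.3333)·(-0.3333) + (3.6667)·(3.6667) + (-1.3333)·(-1.3333) + (0.6667)·(0.6667) + (-0.3333)·(-0.3333) + (-2.3333)·(-2.3333)) / 5 = 21.3333/5 = 4.2667
  s[B,C] = ((-0.3333)·(1.8333) + (3.6667)·(-2.1667) + (-1.3333)·(-1.1667) + (0.6667)·(-0.1667) + (-0.3333)·(3.8333) + (-2.3333)·(-2.1667)) / 5 = -3.3333/5 = -0.6667
  s[C,C] = ((1.8333)·(1.8333) + (-2.1667)·(-2.1667) + (-1.1667)·(-1.1667) + (-0.1667)·(-0.1667) + (3.8333)·(3.8333) + (-2.1667)·(-2.1667)) / 5 = 28.8333/5 = 5.7667
  Sample standard deviations s_i = √(s[i,i]):
  s(A) = √(1.3667) = 1.169
  s(B) = √(4.2667) = 2.0656
  s(C) = √(5.7667) = 2.4014

Step 3 — r_{ij} = s_{ij} / (s_i · s_j):
  r[A,A] = 1 (diagonal).
  r[A,B] = -0.7333 / (1.169 · 2.0656) = -0.7333 / 2.4148 = -0.3037
  r[A,C] = -0.7667 / (1.169 · 2.4014) = -0.7667 / 2.8073 = -0.2731
  r[B,B] = 1 (diagonal).
  r[B,C] = -0.6667 / (2.0656 · 2.4014) = -0.6667 / 4.9603 = -0.1344
  r[C,C] = 1 (diagonal).

R is symmetric with unit diagonal. Assembling:

R = [[1, -0.3037, -0.2731],
 [-0.3037, 1, -0.1344],
 [-0.2731, -0.1344, 1]]


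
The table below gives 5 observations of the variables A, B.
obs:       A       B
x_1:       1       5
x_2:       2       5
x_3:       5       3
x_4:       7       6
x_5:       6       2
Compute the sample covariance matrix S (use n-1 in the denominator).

Step 1 — column means:
  mean(A) = (1 + 2 + 5 + 7 + 6) / 5 = 21/5 = 4.2
  mean(B) = (5 + 5 + 3 + 6 + 2) / 5 = 21/5 = 4.2

Step 2 — sample covariance S[i,j] = (1/(n-1)) · Σ_k (x_{k,i} - mean_i) · (x_{k,j} - mean_j), with n-1 = 4.
  S[A,A] = ((-3.2)·(-3.2) + (-2.2)·(-2.2) + (0.8)·(0.8) + (2.8)·(2.8) + (1.8)·(1.8)) / 4 = 26.8/4 = 6.7
  S[A,B] = ((-3.2)·(0.8) + (-2.2)·(0.8) + (0.8)·(-1.2) + (2.8)·(1.8) + (1.8)·(-2.2)) / 4 = -4.2/4 = -1.05
  S[B,B] = ((0.8)·(0.8) + (0.8)·(0.8) + (-1.2)·(-1.2) + (1.8)·(1.8) + (-2.2)·(-2.2)) / 4 = 10.8/4 = 2.7

S is symmetric (S[j,i] = S[i,j]). Assembling:

S = [[6.7, -1.05],
 [-1.05, 2.7]]


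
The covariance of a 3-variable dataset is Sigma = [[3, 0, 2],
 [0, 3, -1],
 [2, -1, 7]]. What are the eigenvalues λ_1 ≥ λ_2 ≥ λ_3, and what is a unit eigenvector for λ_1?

Step 1 — characteristic polynomial p(λ) = det(λI - Sigma) = λ³ - tr·λ² + c_1·λ - det, where tr = trace, c_1 = sum of the principal 2×2 minors, det = det(Sigma):
  tr = 3 + 3 + 7 = 13,
  c_1 = (3·3 - (0)²) + (3·7 - (2)²) + (3·7 - (-1)²) = 9 + 17 + 20 = 46,
  det = 3·(3·7 - (-1)²) - (0)·((0)·7 - (-1)·(2)) + (2)·((0)·(-1) - 3·(2)) = 3·(20) - (0)·(2) + (2)·(-6) = 48.
  So p(λ) = λ³ - 13λ² + 46λ - 48.
Step 2 — look for an integer root (rational root theorem: any rational root is an integer divisor of 48). Testing λ = 2:
  p(2) = 8 - 52 + 92 - 48 = 0  ✓
  Dividing out (λ - 2): p(λ) = (λ - 2)(λ² - 11λ + 24).
Step 3 — remaining eigenvalues from the quadratic λ² - 11λ + 24 = 0:
  Δ = 11² - 4·24 = 121 - 96 = 25,  λ = (11 ± √25)/2 = (11 ± 5)/2 = 8 or 3.
  Sorted: λ_1 = 8,  λ_2 = 3,  λ_3 = 2  (check: sum = 13 = tr ✓).

Step 4 — unit eigenvector for λ_1 = 8: v spans the null space of (Sigma - λ_1 I), whose rows are
  r_1 = (-5, 0, 2),  r_2 = (0, -5, -1),  r_3 = (2, -1, -1).
  v is orthogonal to every row, so take v ∝ r_1 × r_2 = ((0)·(-1) - (2)·(-5), (2)·(0) - (-5)·(-1), (-5)·(-5) - (0)·(0)) = (10, -5, 25).
  Rescale (divide by 5): u = (2, -1, 5).
  ||u|| = √((2)² + (-1)² + (5)²) = √(30) ≈ 5.4772,  v_1 = u/||u|| ≈ (0.3651, -0.1826, 0.9129) (||v_1|| = 1).

λ_1 = 8,  λ_2 = 3,  λ_3 = 2;  v_1 ≈ (0.3651, -0.1826, 0.9129)


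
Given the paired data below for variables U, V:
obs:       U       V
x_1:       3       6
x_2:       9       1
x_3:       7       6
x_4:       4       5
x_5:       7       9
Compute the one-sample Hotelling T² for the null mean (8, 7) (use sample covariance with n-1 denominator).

Step 1 — sample mean vector:
  mean(U) = (3 + 9 + 7 + 4 + 7) / 5 = 30/5 = 6
  mean(V) = (6 + 1 + 6 + 5 + 9) / 5 = 27/5 = 5.4
  x̄ = (6, 5.4),  deviation x̄ - mu_0 = (6, 5.4) - (8, 7) = (-2, -1.6).

Step 2 — sample covariance matrix, S[i,j] = (1/(n-1)) · Σ_k (x_{k,i} - mean_i) · (x_{k,j} - mean_j), divisor n-1 = 4:
  S[U,U] = ((-3)·(-3) + (3)·(3) + (1)·(1) + (-2)·(-2) + (1)·(1)) / 4 = 24/4 = 6
  S[U,V] = ((-3)·(0.6) + (3)·(-4.4) + (1)·(0.6) + (-2)·(-0.4) + (1)·(3.6)) / 4 = -10/4 = -2.5
  S[V,V] = ((0.6)·(0.6) + (-4.4)·(-4.4) + (0.6)·(0.6) + (-0.4)·(-0.4) + (3.6)·(3.6)) / 4 = 33.2/4 = 8.3
  S = [[6, -2.5],
 [-2.5, 8.3]].

Step 3 — invert S. det(S) = 6·8.3 - (-2.5)² = 43.55.
  S^{-1} = (1/det) · [[d, -b], [-b, a]] = [[0.1906, 0.0574],
 [0.0574, 0.1378]].

Step 4 — quadratic form (x̄ - mu_0)^T · S^{-1} · (x̄ - mu_0):
  S^{-1} · (x̄ - mu_0) = (-0.473, -0.3352),
  (x̄ - mu_0)^T · [...] = (-2)·(-0.473) + (-1.6)·(-0.3352) = 1.4824.

Step 5 — scale by n: T² = 5 · 1.4824 = 7.4122.

T² ≈ 7.4122


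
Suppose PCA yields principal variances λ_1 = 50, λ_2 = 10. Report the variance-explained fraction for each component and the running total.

Step 1 — total variance = trace(Sigma) = Σ λ_i = 50 + 10 = 60.

Step 2 — fraction explained by component i = λ_i / Σ λ:
  PC1: 50/60 = 0.8333
  PC2: 10/60 = 0.1667

Step 3 — cumulative fraction after k components = (λ_1 + ... + λ_k) / Σ λ:
  k = 1: 50/60 = 0.8333
  k = 2: (50 + 10)/60 = 60/60 = 1

Summary (fraction, with percent):

explained: PC1 0.8333 (83.33%), PC2 0.1667 (16.67%);  cumulative: 0.8333, 1


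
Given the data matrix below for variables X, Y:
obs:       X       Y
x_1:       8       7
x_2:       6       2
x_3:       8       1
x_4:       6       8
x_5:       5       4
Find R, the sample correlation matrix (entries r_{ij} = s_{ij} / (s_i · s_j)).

Step 1 — column means:
  mean(X) = (8 + 6 + 8 + 6 + 5) / 5 = 33/5 = 6.6
  mean(Y) = (7 + 2 + 1 + 8 + 4) / 5 = 22/5 = 4.4

Step 2 — sample variances and covariances s[i,j] = (1/(n-1)) · Σ_k (x_{k,i} - mean_i) · (x_{k,j} - mean_j), with n-1 = 4:
  s[X,X] = ((1.4)·(1.4) + (-0.6)·(-0.6) + (1.4)·(1.4) + (-0.6)·(-0.6) + (-1.6)·(-1.6)) / 4 = 7.2/4 = 1.8
  s[X,Y] = ((1.4)·(2.6) + (-0.6)·(-2.4) + (1.4)·(-3.4) + (-0.6)·(3.6) + (-1.6)·(-0.4)) / 4 = -1.2/4 = -0.3
  s[Y,Y] = ((2.6)·(2.6) + (-2.4)·(-2.4) + (-3.4)·(-3.4) + (3.6)·(3.6) + (-0.4)·(-0.4)) / 4 = 37.2/4 = 9.3
  Sample standard deviations s_i = √(s[i,i]):
  s(X) = √(1.8) = 1.3416
  s(Y) = √(9.3) = 3.0496

Step 3 — r_{ij} = s_{ij} / (s_i · s_j):
  r[X,X] = 1 (diagonal).
  r[X,Y] = -0.3 / (1.3416 · 3.0496) = -0.3 / 4.0915 = -0.0733
  r[Y,Y] = 1 (diagonal).

R is symmetric with unit diagonal. Assembling:

R = [[1, -0.0733],
 [-0.0733, 1]]


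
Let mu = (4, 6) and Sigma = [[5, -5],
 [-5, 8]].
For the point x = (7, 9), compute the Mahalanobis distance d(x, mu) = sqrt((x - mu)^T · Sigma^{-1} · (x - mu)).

Step 1 — centre the observation: (x - mu) = (3, 3).

Step 2 — invert Sigma. det(Sigma) = 5·8 - (-5)² = 15.
  Sigma^{-1} = (1/det) · [[d, -b], [-b, a]] = [[0.5333, 0.3333],
 [0.3333, 0.3333]].

Step 3 — form the quadratic (x - mu)^T · Sigma^{-1} · (x - mu):
  Sigma^{-1} · (x - mu) = (2.6, 2).
  (x - mu)^T · [Sigma^{-1} · (x - mu)] = (3)·(2.6) + (3)·(2) = 13.8.

Step 4 — take square root: d = √(13.8) ≈ 3.7148.

d(x, mu) = √(13.8) ≈ 3.7148


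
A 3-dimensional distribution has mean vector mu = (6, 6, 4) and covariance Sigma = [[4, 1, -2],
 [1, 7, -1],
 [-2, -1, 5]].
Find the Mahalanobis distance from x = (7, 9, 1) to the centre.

Step 1 — centre the observation: (x - mu) = (1, 3, -3).

Step 2 — invert Sigma (cofactor / det for 3×3, or solve directly):
  Sigma^{-1} = [[0.3178, -0.028, 0.1215],
 [-0.028, 0.1495, 0.0187],
 [0.1215, 0.0187, 0.2523]].

Step 3 — form the quadratic (x - mu)^T · Sigma^{-1} · (x - mu):
  Sigma^{-1} · (x - mu) = (-0.1308, 0.3645, -0.5794).
  (x - mu)^T · [Sigma^{-1} · (x - mu)] = (1)·(-0.1308) + (3)·(0.3645) + (-3)·(-0.5794) = 2.7009.

Step 4 — take square root: d = √(2.7009) ≈ 1.6435.

d(x, mu) = √(2.7009) ≈ 1.6435


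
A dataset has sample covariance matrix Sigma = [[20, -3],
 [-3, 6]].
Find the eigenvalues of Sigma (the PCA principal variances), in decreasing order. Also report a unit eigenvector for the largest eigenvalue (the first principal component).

Step 1 — characteristic polynomial of 2×2 Sigma:
  det(Sigma - λI) = λ² - trace · λ + det = 0.
  trace = 20 + 6 = 26, det = 20·6 - (-3)² = 111.
Step 2 — discriminant:
  Δ = trace² - 4·det = 676 - 444 = 232.
Step 3 — eigenvalues:
  λ = (trace ± √Δ)/2 = (26 ± 15.2315)/2,
  λ_1 = 20.6158,  λ_2 = 5.3842.

Step 4 — unit eigenvector for λ_1: solve (Sigma - λ_1 I)v = 0. First row:
  (20 - 20.6158)·v_x + (-3)·v_y = 0, i.e. (-0.6158)·v_x + (-3)·v_y = 0,
  so v ∝ (b, λ_1 - a) = (-3, 0.6158); multiply by -1 so the first entry is positive: u = (3, -0.6158).
  ||u|| = √((3)² + (-0.6158)²) = √(9.3792) ≈ 3.0625,
  v_1 = u/||u|| ≈ (0.9796, -0.2011) (||v_1|| = 1).

λ_1 = 20.6158,  λ_2 = 5.3842;  v_1 ≈ (0.9796, -0.2011)


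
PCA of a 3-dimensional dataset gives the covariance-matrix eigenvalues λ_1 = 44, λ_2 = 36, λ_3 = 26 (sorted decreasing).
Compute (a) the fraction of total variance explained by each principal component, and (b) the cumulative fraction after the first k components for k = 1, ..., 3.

Step 1 — total variance = trace(Sigma) = Σ λ_i = 44 + 36 + 26 = 106.

Step 2 — fraction explained by component i = λ_i / Σ λ:
  PC1: 44/106 = 0.4151
  PC2: 36/106 = 0.3396
  PC3: 26/106 = 0.2453

Step 3 — cumulative fraction after k components = (λ_1 + ... + λ_k) / Σ λ:
  k = 1: 44/106 = 0.4151
  k = 2: (44 + 36)/106 = 80/106 = 0.7547
  k = 3: (44 + 36 + 26)/106 = 106/106 = 1

Summary (fraction, with percent):

explained: PC1 0.4151 (41.51%), PC2 0.3396 (33.96%), PC3 0.2453 (24.53%);  cumulative: 0.4151, 0.7547, 1


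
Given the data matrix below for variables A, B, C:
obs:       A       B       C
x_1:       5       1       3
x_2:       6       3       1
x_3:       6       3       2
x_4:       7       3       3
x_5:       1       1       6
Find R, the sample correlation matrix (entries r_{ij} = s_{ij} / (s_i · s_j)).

Step 1 — column means:
  mean(A) = (5 + 6 + 6 + 7 + 1) / 5 = 25/5 = 5
  mean(B) = (1 + 3 + 3 + 3 + 1) / 5 = 11/5 = 2.2
  mean(C) = (3 + 1 + 2 + 3 + 6) / 5 = 15/5 = 3

Step 2 — sample variances and covariances s[i,j] = (1/(n-1)) · Σ_k (x_{k,i} - mean_i) · (x_{k,j} - mean_j), with n-1 = 4:
  s[A,A] = ((0)·(0) + (1)·(1) + (1)·(1) + (2)·(2) + (-4)·(-4)) / 4 = 22/4 = 5.5
  s[A,B] = ((0)·(-1.2) + (1)·(0.8) + (1)·(0.8) + (2)·(0.8) + (-4)·(-1.2)) / 4 = 8/4 = 2
  s[A,C] = ((0)·(0) + (1)·(-2) + (1)·(-1) + (2)·(0) + (-4)·(3)) / 4 = -15/4 = -3.75
  s[B,B] = ((-1.2)·(-1.2) + (0.8)·(0.8) + (0.8)·(0.8) + (0.8)·(0.8) + (-1.2)·(-1.2)) / 4 = 4.8/4 = 1.2
  s[B,C] = ((-1.2)·(0) + (0.8)·(-2) + (0.8)·(-1) + (0.8)·(0) + (-1.2)·(3)) / 4 = -6/4 = -1.5
  s[C,C] = ((0)·(0) + (-2)·(-2) + (-1)·(-1) + (0)·(0) + (3)·(3)) / 4 = 14/4 = 3.5
  Sample standard deviations s_i = √(s[i,i]):
  s(A) = √(5.5) = 2.3452
  s(B) = √(1.2) = 1.0954
  s(C) = √(3.5) = 1.8708

Step 3 — r_{ij} = s_{ij} / (s_i · s_j):
  r[A,A] = 1 (diagonal).
  r[A,B] = 2 / (2.3452 · 1.0954) = 2 / 2.569 = 0.7785
  r[A,C] = -3.75 / (2.3452 · 1.8708) = -3.75 / 4.3875 = -0.8547
  r[B,B] = 1 (diagonal).
  r[B,C] = -1.5 / (1.0954 · 1.8708) = -1.5 / 2.0494 = -0.7319
  r[C,C] = 1 (diagonal).

R is symmetric with unit diagonal. Assembling:

R = [[1, 0.7785, -0.8547],
 [0.7785, 1, -0.7319],
 [-0.8547, -0.7319, 1]]


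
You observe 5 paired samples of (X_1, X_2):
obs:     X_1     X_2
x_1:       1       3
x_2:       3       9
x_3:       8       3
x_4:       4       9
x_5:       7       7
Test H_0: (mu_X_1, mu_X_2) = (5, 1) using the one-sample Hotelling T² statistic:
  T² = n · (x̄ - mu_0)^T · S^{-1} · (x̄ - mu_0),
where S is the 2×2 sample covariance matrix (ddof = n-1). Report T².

Step 1 — sample mean vector:
  mean(X_1) = (1 + 3 + 8 + 4 + 7) / 5 = 23/5 = 4.6
  mean(X_2) = (3 + 9 + 3 + 9 + 7) / 5 = 31/5 = 6.2
  x̄ = (4.6, 6.2),  deviation x̄ - mu_0 = (4.6, 6.2) - (5, 1) = (-0.4, 5.2).

Step 2 — sample covariance matrix, S[i,j] = (1/(n-1)) · Σ_k (x_{k,i} - mean_i) · (x_{k,j} - mean_j), divisor n-1 = 4:
  S[X_1,X_1] = ((-3.6)·(-3.6) + (-1.6)·(-1.6) + (3.4)·(3.4) + (-0.6)·(-0.6) + (2.4)·(2.4)) / 4 = 33.2/4 = 8.3
  S[X_1,X_2] = ((-3.6)·(-3.2) + (-1.6)·(2.8) + (3.4)·(-3.2) + (-0.6)·(2.8) + (2.4)·(0.8)) / 4 = -3.6/4 = -0.9
  S[X_2,X_2] = ((-3.2)·(-3.2) + (2.8)·(2.8) + (-3.2)·(-3.2) + (2.8)·(2.8) + (0.8)·(0.8)) / 4 = 36.8/4 = 9.2
  S = [[8.3, -0.9],
 [-0.9, 9.2]].

Step 3 — invert S. det(S) = 8.3·9.2 - (-0.9)² = 75.55.
  S^{-1} = (1/det) · [[d, -b], [-b, a]] = [[0.1218, 0.0119],
 [0.0119, 0.1099]].

Step 4 — quadratic form (x̄ - mu_0)^T · S^{-1} · (x̄ - mu_0):
  S^{-1} · (x̄ - mu_0) = (0.0132, 0.5665),
  (x̄ - mu_0)^T · [...] = (-0.4)·(0.0132) + (5.2)·(0.5665) = 2.9406.

Step 5 — scale by n: T² = 5 · 2.9406 = 14.7028.

T² ≈ 14.7028


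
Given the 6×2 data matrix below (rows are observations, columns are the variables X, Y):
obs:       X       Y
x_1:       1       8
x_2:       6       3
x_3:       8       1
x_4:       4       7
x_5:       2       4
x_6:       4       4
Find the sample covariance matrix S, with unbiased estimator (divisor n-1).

Step 1 — column means:
  mean(X) = (1 + 6 + 8 + 4 + 2 + 4) / 6 = 25/6 = 4.1667
  mean(Y) = (8 + 3 + 1 + 7 + 4 + 4) / 6 = 27/6 = 4.5

Step 2 — sample covariance S[i,j] = (1/(n-1)) · Σ_k (x_{k,i} - mean_i) · (x_{k,j} - mean_j), with n-1 = 5.
  S[X,X] = ((-3.1667)·(-3.1667) + (1.8333)·(1.8333) + (3.8333)·(3.8333) + (-0.1667)·(-0.1667) + (-2.1667)·(-2.1667) + (-0.1667)·(-0.1667)) / 5 = 32.8333/5 = 6.5667
  S[X,Y] = ((-3.1667)·(3.5) + (1.8333)·(-1.5) + (3.8333)·(-3.5) + (-0.1667)·(2.5) + (-2.1667)·(-0.5) + (-0.1667)·(-0.5)) / 5 = -26.5/5 = -5.3
  S[Y,Y] = ((3.5)·(3.5) + (-1.5)·(-1.5) + (-3.5)·(-3.5) + (2.5)·(2.5) + (-0.5)·(-0.5) + (-0.5)·(-0.5)) / 5 = 33.5/5 = 6.7

S is symmetric (S[j,i] = S[i,j]). Assembling:

S = [[6.5667, -5.3],
 [-5.3, 6.7]]


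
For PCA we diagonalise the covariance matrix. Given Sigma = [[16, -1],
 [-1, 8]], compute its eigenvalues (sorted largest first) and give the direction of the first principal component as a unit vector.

Step 1 — characteristic polynomial of 2×2 Sigma:
  det(Sigma - λI) = λ² - trace · λ + det = 0.
  trace = 16 + 8 = 24, det = 16·8 - (-1)² = 127.
Step 2 — discriminant:
  Δ = trace² - 4·det = 576 - 508 = 68.
Step 3 — eigenvalues:
  λ = (trace ± √Δ)/2 = (24 ± 8.2462)/2,
  λ_1 = 16.1231,  λ_2 = 7.8769.

Step 4 — unit eigenvector for λ_1: solve (Sigma - λ_1 I)v = 0. First row:
  (16 - 16.1231)·v_x + (-1)·v_y = 0, i.e. (-0.1231)·v_x + (-1)·v_y = 0,
  so v ∝ (b, λ_1 - a) = (-1, 0.1231); multiply by -1 so the first entry is positive: u = (1, -0.1231).
  ||u|| = √((1)² + (-0.1231)²) = √(1.0152) ≈ 1.0075,
  v_1 = u/||u|| ≈ (0.9925, -0.1222) (||v_1|| = 1).

λ_1 = 16.1231,  λ_2 = 7.8769;  v_1 ≈ (0.9925, -0.1222)


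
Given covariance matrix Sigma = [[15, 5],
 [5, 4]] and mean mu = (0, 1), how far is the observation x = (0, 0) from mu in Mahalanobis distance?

Step 1 — centre the observation: (x - mu) = (0, -1).

Step 2 — invert Sigma. det(Sigma) = 15·4 - (5)² = 35.
  Sigma^{-1} = (1/det) · [[d, -b], [-b, a]] = [[0.1143, -0.1429],
 [-0.1429, 0.4286]].

Step 3 — form the quadratic (x - mu)^T · Sigma^{-1} · (x - mu):
  Sigma^{-1} · (x - mu) = (0.1429, -0.4286).
  (x - mu)^T · [Sigma^{-1} · (x - mu)] = (0)·(0.1429) + (-1)·(-0.4286) = 0.4286.

Step 4 — take square root: d = √(0.4286) ≈ 0.6547.

d(x, mu) = √(0.4286) ≈ 0.6547


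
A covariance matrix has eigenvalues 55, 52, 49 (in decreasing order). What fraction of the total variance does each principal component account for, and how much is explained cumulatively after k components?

Step 1 — total variance = trace(Sigma) = Σ λ_i = 55 + 52 + 49 = 156.

Step 2 — fraction explained by component i = λ_i / Σ λ:
  PC1: 55/156 = 0.3526
  PC2: 52/156 = 0.3333
  PC3: 49/156 = 0.3141

Step 3 — cumulative fraction after k components = (λ_1 + ... + λ_k) / Σ λ:
  k = 1: 55/156 = 0.3526
  k = 2: (55 + 52)/156 = 107/156 = 0.6859
  k = 3: (55 + 52 + 49)/156 = 156/156 = 1

Summary (fraction, with percent):

explained: PC1 0.3526 (35.26%), PC2 0.3333 (33.33%), PC3 0.3141 (31.41%);  cumulative: 0.3526, 0.6859, 1


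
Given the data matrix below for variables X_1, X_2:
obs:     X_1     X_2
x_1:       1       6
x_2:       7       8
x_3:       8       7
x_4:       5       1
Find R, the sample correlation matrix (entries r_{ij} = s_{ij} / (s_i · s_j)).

Step 1 — column means:
  mean(X_1) = (1 + 7 + 8 + 5) / 4 = 21/4 = 5.25
  mean(X_2) = (6 + 8 + 7 + 1) / 4 = 22/4 = 5.5

Step 2 — sample variances and covariances s[i,j] = (1/(n-1)) · Σ_k (x_{k,i} - mean_i) · (x_{k,j} - mean_j), with n-1 = 3:
  s[X_1,X_1] = ((-4.25)·(-4.25) + (1.75)·(1.75) + (2.75)·(2.75) + (-0.25)·(-0.25)) / 3 = 28.75/3 = 9.5833
  s[X_1,X_2] = ((-4.25)·(0.5) + (1.75)·(2.5) + (2.75)·(1.5) + (-0.25)·(-4.5)) / 3 = 7.5/3 = 2.5
  s[X_2,X_2] = ((0.5)·(0.5) + (2.5)·(2.5) + (1.5)·(1.5) + (-4.5)·(-4.5)) / 3 = 29/3 = 9.6667
  Sample standard deviations s_i = √(s[i,i]):
  s(X_1) = √(9.5833) = 3.0957
  s(X_2) = √(9.6667) = 3.1091

Step 3 — r_{ij} = s_{ij} / (s_i · s_j):
  r[X_1,X_1] = 1 (diagonal).
  r[X_1,X_2] = 2.5 / (3.0957 · 3.1091) = 2.5 / 9.6249 = 0.2597
  r[X_2,X_2] = 1 (diagonal).

R is symmetric with unit diagonal. Assembling:

R = [[1, 0.2597],
 [0.2597, 1]]


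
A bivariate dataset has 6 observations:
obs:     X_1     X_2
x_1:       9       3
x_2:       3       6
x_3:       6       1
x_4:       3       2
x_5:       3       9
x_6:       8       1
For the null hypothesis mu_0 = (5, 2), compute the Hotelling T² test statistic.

Step 1 — sample mean vector:
  mean(X_1) = (9 + 3 + 6 + 3 + 3 + 8) / 6 = 32/6 = 5.3333
  mean(X_2) = (3 + 6 + 1 + 2 + 9 + 1) / 6 = 22/6 = 3.6667
  x̄ = (5.3333, 3.6667),  deviation x̄ - mu_0 = (5.3333, 3.6667) - (5, 2) = (0.3333, 1.6667).

Step 2 — sample covariance matrix, S[i,j] = (1/(n-1)) · Σ_k (x_{k,i} - mean_i) · (x_{k,j} - mean_j), divisor n-1 = 5:
  S[X_1,X_1] = ((3.6667)·(3.6667) + (-2.3333)·(-2.3333) + (0.6667)·(0.6667) + (-2.3333)·(-2.3333) + (-2.3333)·(-2.3333) + (2.6667)·(2.6667)) / 5 = 37.3333/5 = 7.4667
  S[X_1,X_2] = ((3.6667)·(-0.6667) + (-2.3333)·(2.3333) + (0.6667)·(-2.6667) + (-2.3333)·(-1.6667) + (-2.3333)·(5.3333) + (2.6667)·(-2.6667)) / 5 = -25.3333/5 = -5.0667
  S[X_2,X_2] = ((-0.6667)·(-0.6667) + (2.3333)·(2.3333) + (-2.6667)·(-2.6667) + (-1.6667)·(-1.6667) + (5.3333)·(5.3333) + (-2.6667)·(-2.6667)) / 5 = 51.3333/5 = 10.2667
  S = [[7.4667, -5.0667],
 [-5.0667, 10.2667]].

Step 3 — invert S. det(S) = 7.4667·10.2667 - (-5.0667)² = 50.9867.
  S^{-1} = (1/det) · [[d, -b], [-b, a]] = [[0.2014, 0.0994],
 [0.0994, 0.1464]].

Step 4 — quadratic form (x̄ - mu_0)^T · S^{-1} · (x̄ - mu_0):
  S^{-1} · (x̄ - mu_0) = (0.2327, 0.2772),
  (x̄ - mu_0)^T · [...] = (0.3333)·(0.2327) + (1.6667)·(0.2772) = 0.5396.

Step 5 — scale by n: T² = 6 · 0.5396 = 3.2374.

T² ≈ 3.2374


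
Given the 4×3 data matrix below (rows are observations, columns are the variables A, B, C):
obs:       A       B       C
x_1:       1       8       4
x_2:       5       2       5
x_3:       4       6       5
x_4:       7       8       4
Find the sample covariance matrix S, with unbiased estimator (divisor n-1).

Step 1 — column means:
  mean(A) = (1 + 5 + 4 + 7) / 4 = 17/4 = 4.25
  mean(B) = (8 + 2 + 6 + 8) / 4 = 24/4 = 6
  mean(C) = (4 + 5 + 5 + 4) / 4 = 18/4 = 4.5

Step 2 — sample covariance S[i,j] = (1/(n-1)) · Σ_k (x_{k,i} - mean_i) · (x_{k,j} - mean_j), with n-1 = 3.
  S[A,A] = ((-3.25)·(-3.25) + (0.75)·(0.75) + (-0.25)·(-0.25) + (2.75)·(2.75)) / 3 = 18.75/3 = 6.25
  S[A,B] = ((-3.25)·(2) + (0.75)·(-4) + (-0.25)·(0) + (2.75)·(2)) / 3 = -4/3 = -1.3333
  S[A,C] = ((-3.25)·(-0.5) + (0.75)·(0.5) + (-0.25)·(0.5) + (2.75)·(-0.5)) / 3 = 0.5/3 = 0.1667
  S[B,B] = ((2)·(2) + (-4)·(-4) + (0)·(0) + (2)·(2)) / 3 = 24/3 = 8
  S[B,C] = ((2)·(-0.5) + (-4)·(0.5) + (0)·(0.5) + (2)·(-0.5)) / 3 = -4/3 = -1.3333
  S[C,C] = ((-0.5)·(-0.5) + (0.5)·(0.5) + (0.5)·(0.5) + (-0.5)·(-0.5)) / 3 = 1/3 = 0.3333

S is symmetric (S[j,i] = S[i,j]). Assembling:

S = [[6.25, -1.3333, 0.1667],
 [-1.3333, 8, -1.3333],
 [0.1667, -1.3333, 0.3333]]


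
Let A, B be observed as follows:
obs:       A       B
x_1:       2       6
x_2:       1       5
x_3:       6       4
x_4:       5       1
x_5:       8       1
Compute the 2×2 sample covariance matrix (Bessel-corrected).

Step 1 — column means:
  mean(A) = (2 + 1 + 6 + 5 + 8) / 5 = 22/5 = 4.4
  mean(B) = (6 + 5 + 4 + 1 + 1) / 5 = 17/5 = 3.4

Step 2 — sample covariance S[i,j] = (1/(n-1)) · Σ_k (x_{k,i} - mean_i) · (x_{k,j} - mean_j), with n-1 = 4.
  S[A,A] = ((-2.4)·(-2.4) + (-3.4)·(-3.4) + (1.6)·(1.6) + (0.6)·(0.6) + (3.6)·(3.6)) / 4 = 33.2/4 = 8.3
  S[A,B] = ((-2.4)·(2.6) + (-3.4)·(1.6) + (1.6)·(0.6) + (0.6)·(-2.4) + (3.6)·(-2.4)) / 4 = -20.8/4 = -5.2
  S[B,B] = ((2.6)·(2.6) + (1.6)·(1.6) + (0.6)·(0.6) + (-2.4)·(-2.4) + (-2.4)·(-2.4)) / 4 = 21.2/4 = 5.3

S is symmetric (S[j,i] = S[i,j]). Assembling:

S = [[8.3, -5.2],
 [-5.2, 5.3]]


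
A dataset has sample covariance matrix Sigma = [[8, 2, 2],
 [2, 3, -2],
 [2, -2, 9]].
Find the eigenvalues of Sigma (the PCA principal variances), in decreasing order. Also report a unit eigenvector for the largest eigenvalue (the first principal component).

Step 1 — characteristic polynomial p(λ) = det(λI - Sigma) = λ³ - tr·λ² + c_1·λ - det, where tr = trace, c_1 = sum of the principal 2×2 minors, det = det(Sigma):
  tr = 8 + 3 + 9 = 20,
  c_1 = (8·3 - (2)²) + (8·9 - (2)²) + (3·9 - (-2)²) = 20 + 68 + 23 = 111,
  det = 8·(3·9 - (-2)²) - (2)·((2)·9 - (-2)·(2)) + (2)·((2)·(-2) - 3·(2)) = 8·(23) - (2)·(22) + (2)·(-10) = 120.
  So p(λ) = λ³ - 20λ² + 111λ - 120.
Step 2 — look for an integer root (rational root theorem: any rational root is an integer divisor of 120). Testing λ = 8:
  p(8) = 512 - 1280 + 888 - 120 = 0  ✓
  Dividing out (λ - 8): p(λ) = (λ - 8)(λ² - 12λ + 15).
Step 3 — remaining eigenvalues from the quadratic λ² - 12λ + 15 = 0:
  Δ = 12² - 4·15 = 144 - 60 = 84,  λ = (12 ± √84)/2 = (12 ± 9.1652)/2 ≈ 10.5826 or 1.4174.
  Sorted: λ_1 = 10.5826,  λ_2 = 8,  λ_3 = 1.4174  (check: sum = 20 = tr ✓).

Step 4 — unit eigenvector for λ_1 ≈ 10.5826: v spans the null space of (Sigma - λ_1 I), whose rows are
  r_1 = (-2.5826, 2, 2),  r_2 = (2, -7.5826, -2),  r_3 = (2, -2, -1.5826).
  v is orthogonal to every row, so take v ∝ r_1 × r_2 = ((2)·(-2) - (2)·(-7.5826), (2)·(2) - (-2.5826)·(-2), (-2.5826)·(-7.5826) - (2)·(2)) ≈ (11.1652, -1.1652, 15.5826).
  Let u = (11.1652, -1.1652, 15.5826).
  ||u|| = √((11.1652)² + (-1.1652)² + (15.5826)²) = √(368.8348) ≈ 19.2051,  v_1 = u/||u|| ≈ (0.5814, -0.0607, 0.8114) (||v_1|| = 1).

λ_1 = 10.5826,  λ_2 = 8,  λ_3 = 1.4174;  v_1 ≈ (0.5814, -0.0607, 0.8114)


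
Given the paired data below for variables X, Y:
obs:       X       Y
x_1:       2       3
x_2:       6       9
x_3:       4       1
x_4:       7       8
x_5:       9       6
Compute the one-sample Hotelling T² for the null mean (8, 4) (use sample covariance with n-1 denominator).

Step 1 — sample mean vector:
  mean(X) = (2 + 6 + 4 + 7 + 9) / 5 = 28/5 = 5.6
  mean(Y) = (3 + 9 + 1 + 8 + 6) / 5 = 27/5 = 5.4
  x̄ = (5.6, 5.4),  deviation x̄ - mu_0 = (5.6, 5.4) - (8, 4) = (-2.4, 1.4).

Step 2 — sample covariance matrix, S[i,j] = (1/(n-1)) · Σ_k (x_{k,i} - mean_i) · (x_{k,j} - mean_j), divisor n-1 = 4:
  S[X,X] = ((-3.6)·(-3.6) + (0.4)·(0.4) + (-1.6)·(-1.6) + (1.4)·(1.4) + (3.4)·(3.4)) / 4 = 29.2/4 = 7.3
  S[X,Y] = ((-3.6)·(-2.4) + (0.4)·(3.6) + (-1.6)·(-4.4) + (1.4)·(2.6) + (3.4)·(0.6)) / 4 = 22.8/4 = 5.7
  S[Y,Y] = ((-2.4)·(-2.4) + (3.6)·(3.6) + (-4.4)·(-4.4) + (2.6)·(2.6) + (0.6)·(0.6)) / 4 = 45.2/4 = 11.3
  S = [[7.3, 5.7],
 [5.7, 11.3]].

Step 3 — invert S. det(S) = 7.3·11.3 - (5.7)² = 50.
  S^{-1} = (1/det) · [[d, -b], [-b, a]] = [[0.226, -0.114],
 [-0.114, 0.146]].

Step 4 — quadratic form (x̄ - mu_0)^T · S^{-1} · (x̄ - mu_0):
  S^{-1} · (x̄ - mu_0) = (-0.702, 0.478),
  (x̄ - mu_0)^T · [...] = (-2.4)·(-0.702) + (1.4)·(0.478) = 2.354.

Step 5 — scale by n: T² = 5 · 2.354 = 11.77.

T² ≈ 11.77


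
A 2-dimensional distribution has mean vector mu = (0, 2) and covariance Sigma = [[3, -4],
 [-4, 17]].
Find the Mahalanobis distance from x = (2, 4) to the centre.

Step 1 — centre the observation: (x - mu) = (2, 2).

Step 2 — invert Sigma. det(Sigma) = 3·17 - (-4)² = 35.
  Sigma^{-1} = (1/det) · [[d, -b], [-b, a]] = [[0.4857, 0.1143],
 [0.1143, 0.0857]].

Step 3 — form the quadratic (x - mu)^T · Sigma^{-1} · (x - mu):
  Sigma^{-1} · (x - mu) = (1.2, 0.4).
  (x - mu)^T · [Sigma^{-1} · (x - mu)] = (2)·(1.2) + (2)·(0.4) = 3.2.

Step 4 — take square root: d = √(3.2) ≈ 1.7889.

d(x, mu) = √(3.2) ≈ 1.7889


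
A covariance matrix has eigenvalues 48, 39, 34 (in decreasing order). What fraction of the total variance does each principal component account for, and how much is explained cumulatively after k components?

Step 1 — total variance = trace(Sigma) = Σ λ_i = 48 + 39 + 34 = 121.

Step 2 — fraction explained by component i = λ_i / Σ λ:
  PC1: 48/121 = 0.3967
  PC2: 39/121 = 0.3223
  PC3: 34/121 = 0.281

Step 3 — cumulative fraction after k components = (λ_1 + ... + λ_k) / Σ λ:
  k = 1: 48/121 = 0.3967
  k = 2: (48 + 39)/121 = 87/121 = 0.719
  k = 3: (48 + 39 + 34)/121 = 121/121 = 1

Summary (fraction, with percent):

explained: PC1 0.3967 (39.67%), PC2 0.3223 (32.23%), PC3 0.281 (28.1%);  cumulative: 0.3967, 0.719, 1


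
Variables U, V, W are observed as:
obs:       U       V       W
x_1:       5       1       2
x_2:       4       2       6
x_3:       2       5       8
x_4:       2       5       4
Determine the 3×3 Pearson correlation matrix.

Step 1 — column means:
  mean(U) = (5 + 4 + 2 + 2) / 4 = 13/4 = 3.25
  mean(V) = (1 + 2 + 5 + 5) / 4 = 13/4 = 3.25
  mean(W) = (2 + 6 + 8 + 4) / 4 = 20/4 = 5

Step 2 — sample variances and covariances s[i,j] = (1/(n-1)) · Σ_k (x_{k,i} - mean_i) · (x_{k,j} - mean_j), with n-1 = 3:
  s[U,U] = ((1.75)·(1.75) + (0.75)·(0.75) + (-1.25)·(-1.25) + (-1.25)·(-1.25)) / 3 = 6.75/3 = 2.25
  s[U,V] = ((1.75)·(-2.25) + (0.75)·(-1.25) + (-1.25)·(1.75) + (-1.25)·(1.75)) / 3 = -9.25/3 = -3.0833
  s[U,W] = ((1.75)·(-3) + (0.75)·(1) + (-1.25)·(3) + (-1.25)·(-1)) / 3 = -7/3 = -2.3333
  s[V,V] = ((-2.25)·(-2.25) + (-1.25)·(-1.25) + (1.75)·(1.75) + (1.75)·(1.75)) / 3 = 12.75/3 = 4.25
  s[V,W] = ((-2.25)·(-3) + (-1.25)·(1) + (1.75)·(3) + (1.75)·(-1)) / 3 = 9/3 = 3
  s[W,W] = ((-3)·(-3) + (1)·(1) + (3)·(3) + (-1)·(-1)) / 3 = 20/3 = 6.6667
  Sample standard deviations s_i = √(s[i,i]):
  s(U) = √(2.25) = 1.5
  s(V) = √(4.25) = 2.0616
  s(W) = √(6.6667) = 2.582

Step 3 — r_{ij} = s_{ij} / (s_i · s_j):
  r[U,U] = 1 (diagonal).
  r[U,V] = -3.0833 / (1.5 · 2.0616) = -3.0833 / 3.0923 = -0.9971
  r[U,W] = -2.3333 / (1.5 · 2.582) = -2.3333 / 3.873 = -0.6025
  r[V,V] = 1 (diagonal).
  r[V,W] = 3 / (2.0616 · 2.582) = 3 / 5.3229 = 0.5636
  r[W,W] = 1 (diagonal).

R is symmetric with unit diagonal. Assembling:

R = [[1, -0.9971, -0.6025],
 [-0.9971, 1, 0.5636],
 [-0.6025, 0.5636, 1]]


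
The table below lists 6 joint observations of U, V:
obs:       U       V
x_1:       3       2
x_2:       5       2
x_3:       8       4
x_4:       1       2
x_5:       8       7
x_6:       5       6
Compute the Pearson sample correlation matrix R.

Step 1 — column means:
  mean(U) = (3 + 5 + 8 + 1 + 8 + 5) / 6 = 30/6 = 5
  mean(V) = (2 + 2 + 4 + 2 + 7 + 6) / 6 = 23/6 = 3.8333

Step 2 — sample variances and covariances s[i,j] = (1/(n-1)) · Σ_k (x_{k,i} - mean_i) · (x_{k,j} - mean_j), with n-1 = 5:
  s[U,U] = ((-2)·(-2) + (0)·(0) + (3)·(3) + (-4)·(-4) + (3)·(3) + (0)·(0)) / 5 = 38/5 = 7.6
  s[U,V] = ((-2)·(-1.8333) + (0)·(-1.8333) + (3)·(0.1667) + (-4)·(-1.8333) + (3)·(3.1667) + (0)·(2.1667)) / 5 = 21/5 = 4.2
  s[V,V] = ((-1.8333)·(-1.8333) + (-1.8333)·(-1.8333) + (0.1667)·(0.1667) + (-1.8333)·(-1.8333) + (3.1667)·(3.1667) + (2.1667)·(2.1667)) / 5 = 24.8333/5 = 4.9667
  Sample standard deviations s_i = √(s[i,i]):
  s(U) = √(7.6) = 2.7568
  s(V) = √(4.9667) = 2.2286

Step 3 — r_{ij} = s_{ij} / (s_i · s_j):
  r[U,U] = 1 (diagonal).
  r[U,V] = 4.2 / (2.7568 · 2.2286) = 4.2 / 6.1438 = 0.6836
  r[V,V] = 1 (diagonal).

R is symmetric with unit diagonal. Assembling:

R = [[1, 0.6836],
 [0.6836, 1]]


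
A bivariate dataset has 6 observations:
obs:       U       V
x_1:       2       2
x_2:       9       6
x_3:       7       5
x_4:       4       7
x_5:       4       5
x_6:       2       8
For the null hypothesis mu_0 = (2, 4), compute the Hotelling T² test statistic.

Step 1 — sample mean vector:
  mean(U) = (2 + 9 + 7 + 4 + 4 + 2) / 6 = 28/6 = 4.6667
  mean(V) = (2 + 6 + 5 + 7 + 5 + 8) / 6 = 33/6 = 5.5
  x̄ = (4.6667, 5.5),  deviation x̄ - mu_0 = (4.6667, 5.5) - (2, 4) = (2.6667, 1.5).

Step 2 — sample covariance matrix, S[i,j] = (1/(n-1)) · Σ_k (x_{k,i} - mean_i) · (x_{k,j} - mean_j), divisor n-1 = 5:
  S[U,U] = ((-2.6667)·(-2.6667) + (4.3333)·(4.3333) + (2.3333)·(2.3333) + (-0.6667)·(-0.6667) + (-0.6667)·(-0.6667) + (-2.6667)·(-2.6667)) / 5 = 39.3333/5 = 7.8667
  S[U,V] = ((-2.6667)·(-3.5) + (4.3333)·(0.5) + (2.3333)·(-0.5) + (-0.6667)·(1.5) + (-0.6667)·(-0.5) + (-2.6667)·(2.5)) / 5 = 3/5 = 0.6
  S[V,V] = ((-3.5)·(-3.5) + (0.5)·(0.5) + (-0.5)·(-0.5) + (1.5)·(1.5) + (-0.5)·(-0.5) + (2.5)·(2.5)) / 5 = 21.5/5 = 4.3
  S = [[7.8667, 0.6],
 [0.6, 4.3]].

Step 3 — invert S. det(S) = 7.8667·4.3 - (0.6)² = 33.4667.
  S^{-1} = (1/det) · [[d, -b], [-b, a]] = [[0.1285, -0.0179],
 [-0.0179, 0.2351]].

Step 4 — quadratic form (x̄ - mu_0)^T · S^{-1} · (x̄ - mu_0):
  S^{-1} · (x̄ - mu_0) = (0.3157, 0.3048),
  (x̄ - mu_0)^T · [...] = (2.6667)·(0.3157) + (1.5)·(0.3048) = 1.2991.

Step 5 — scale by n: T² = 6 · 1.2991 = 7.7948.

T² ≈ 7.7948


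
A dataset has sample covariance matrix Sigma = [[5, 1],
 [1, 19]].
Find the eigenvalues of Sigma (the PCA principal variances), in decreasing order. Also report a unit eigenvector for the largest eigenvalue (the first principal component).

Step 1 — characteristic polynomial of 2×2 Sigma:
  det(Sigma - λI) = λ² - trace · λ + det = 0.
  trace = 5 + 19 = 24, det = 5·19 - (1)² = 94.
Step 2 — discriminant:
  Δ = trace² - 4·det = 576 - 376 = 200.
Step 3 — eigenvalues:
  λ = (trace ± √Δ)/2 = (24 ± 14.1421)/2,
  λ_1 = 19.0711,  λ_2 = 4.9289.

Step 4 — unit eigenvector for λ_1: solve (Sigma - λ_1 I)v = 0. First row:
  (5 - 19.0711)·v_x + (1)·v_y = 0, i.e. (-14.0711)·v_x + (1)·v_y = 0,
  so v ∝ (b, λ_1 - a) = (1, 14.0711) = u.
  ||u|| = √((1)² + (14.0711)²) = √(198.9949) ≈ 14.1066,
  v_1 = u/||u|| ≈ (0.0709, 0.9975) (||v_1|| = 1).

λ_1 = 19.0711,  λ_2 = 4.9289;  v_1 ≈ (0.0709, 0.9975)


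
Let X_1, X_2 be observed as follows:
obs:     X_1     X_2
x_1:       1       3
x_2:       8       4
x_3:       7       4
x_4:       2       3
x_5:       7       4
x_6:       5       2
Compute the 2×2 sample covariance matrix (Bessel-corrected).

Step 1 — column means:
  mean(X_1) = (1 + 8 + 7 + 2 + 7 + 5) / 6 = 30/6 = 5
  mean(X_2) = (3 + 4 + 4 + 3 + 4 + 2) / 6 = 20/6 = 3.3333

Step 2 — sample covariance S[i,j] = (1/(n-1)) · Σ_k (x_{k,i} - mean_i) · (x_{k,j} - mean_j), with n-1 = 5.
  S[X_1,X_1] = ((-4)·(-4) + (3)·(3) + (2)·(2) + (-3)·(-3) + (2)·(2) + (0)·(0)) / 5 = 42/5 = 8.4
  S[X_1,X_2] = ((-4)·(-0.3333) + (3)·(0.6667) + (2)·(0.6667) + (-3)·(-0.3333) + (2)·(0.6667) + (0)·(-1.3333)) / 5 = 7/5 = 1.4
  S[X_2,X_2] = ((-0.3333)·(-0.3333) + (0.6667)·(0.6667) + (0.6667)·(0.6667) + (-0.3333)·(-0.3333) + (0.6667)·(0.6667) + (-1.3333)·(-1.3333)) / 5 = 3.3333/5 = 0.6667

S is symmetric (S[j,i] = S[i,j]). Assembling:

S = [[8.4, 1.4],
 [1.4, 0.6667]]


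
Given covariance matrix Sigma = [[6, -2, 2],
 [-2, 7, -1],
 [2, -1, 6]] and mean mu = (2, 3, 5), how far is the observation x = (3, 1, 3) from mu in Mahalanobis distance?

Step 1 — centre the observation: (x - mu) = (1, -2, -2).

Step 2 — invert Sigma (cofactor / det for 3×3, or solve directly):
  Sigma^{-1} = [[0.203, 0.0495, -0.0594],
 [0.0495, 0.1584, 0.0099],
 [-0.0594, 0.0099, 0.1881]].

Step 3 — form the quadratic (x - mu)^T · Sigma^{-1} · (x - mu):
  Sigma^{-1} · (x - mu) = (0.2228, -0.2871, -0.4554).
  (x - mu)^T · [Sigma^{-1} · (x - mu)] = (1)·(0.2228) + (-2)·(-0.2871) + (-2)·(-0.4554) = 1.7079.

Step 4 — take square root: d = √(1.7079) ≈ 1.3069.

d(x, mu) = √(1.7079) ≈ 1.3069


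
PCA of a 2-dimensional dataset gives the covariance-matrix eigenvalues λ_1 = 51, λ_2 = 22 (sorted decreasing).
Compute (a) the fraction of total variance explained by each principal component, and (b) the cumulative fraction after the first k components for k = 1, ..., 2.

Step 1 — total variance = trace(Sigma) = Σ λ_i = 51 + 22 = 73.

Step 2 — fraction explained by component i = λ_i / Σ λ:
  PC1: 51/73 = 0.6986
  PC2: 22/73 = 0.3014

Step 3 — cumulative fraction after k components = (λ_1 + ... + λ_k) / Σ λ:
  k = 1: 51/73 = 0.6986
  k = 2: (51 + 22)/73 = 73/73 = 1

Summary (fraction, with percent):

explained: PC1 0.6986 (69.86%), PC2 0.3014 (30.14%);  cumulative: 0.6986, 1


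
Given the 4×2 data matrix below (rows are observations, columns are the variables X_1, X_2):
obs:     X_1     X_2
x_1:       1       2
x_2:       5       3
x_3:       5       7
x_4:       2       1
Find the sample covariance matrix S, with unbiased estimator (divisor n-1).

Step 1 — column means:
  mean(X_1) = (1 + 5 + 5 + 2) / 4 = 13/4 = 3.25
  mean(X_2) = (2 + 3 + 7 + 1) / 4 = 13/4 = 3.25

Step 2 — sample covariance S[i,j] = (1/(n-1)) · Σ_k (x_{k,i} - mean_i) · (x_{k,j} - mean_j), with n-1 = 3.
  S[X_1,X_1] = ((-2.25)·(-2.25) + (1.75)·(1.75) + (1.75)·(1.75) + (-1.25)·(-1.25)) / 3 = 12.75/3 = 4.25
  S[X_1,X_2] = ((-2.25)·(-1.25) + (1.75)·(-0.25) + (1.75)·(3.75) + (-1.25)·(-2.25)) / 3 = 11.75/3 = 3.9167
  S[X_2,X_2] = ((-1.25)·(-1.25) + (-0.25)·(-0.25) + (3.75)·(3.75) + (-2.25)·(-2.25)) / 3 = 20.75/3 = 6.9167

S is symmetric (S[j,i] = S[i,j]). Assembling:

S = [[4.25, 3.9167],
 [3.9167, 6.9167]]


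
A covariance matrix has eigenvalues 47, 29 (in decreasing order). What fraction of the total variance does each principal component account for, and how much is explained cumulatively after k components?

Step 1 — total variance = trace(Sigma) = Σ λ_i = 47 + 29 = 76.

Step 2 — fraction explained by component i = λ_i / Σ λ:
  PC1: 47/76 = 0.6184
  PC2: 29/76 = 0.3816

Step 3 — cumulative fraction after k components = (λ_1 + ... + λ_k) / Σ λ:
  k = 1: 47/76 = 0.6184
  k = 2: (47 + 29)/76 = 76/76 = 1

Summary (fraction, with percent):

explained: PC1 0.6184 (61.84%), PC2 0.3816 (38.16%);  cumulative: 0.6184, 1
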